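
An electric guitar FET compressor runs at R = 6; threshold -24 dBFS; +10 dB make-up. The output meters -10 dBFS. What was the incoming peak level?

Remove make-up: -10 − 10 = -20 dBFS.
Post-compression overshoot = -20 − (-24) = 4 dB.
Input overshoot = R × output overshoot = 24 dB → input = -24 + 24 = 0 dBFS.

0 dBFS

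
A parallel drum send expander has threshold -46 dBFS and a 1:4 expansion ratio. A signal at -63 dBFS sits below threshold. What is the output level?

-114 dBFS

Undershoot = (-46) − (-63) = 17 dB.
At 1:4, that expands to 68 dB under threshold.
Output = -46 − 68 = -114 dBFS.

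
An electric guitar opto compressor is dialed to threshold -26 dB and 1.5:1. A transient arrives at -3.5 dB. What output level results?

-11 dB

-3.5 dB sits 22.5 dB over threshold.
1.5:1 compression reduces that to 22.5/1.5 = 15 dB over.
So the level is -26 + 15 = -11 dB.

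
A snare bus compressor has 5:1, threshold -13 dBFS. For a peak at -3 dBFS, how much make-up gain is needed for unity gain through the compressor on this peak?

Without make-up, output = threshold + overshoot/5 = -13 + 2 = -11 dBFS.
Gap to target: 8 dB.

8 dB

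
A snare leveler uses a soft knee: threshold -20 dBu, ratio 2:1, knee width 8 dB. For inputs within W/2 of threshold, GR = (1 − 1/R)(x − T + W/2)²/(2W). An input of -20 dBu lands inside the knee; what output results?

-20.5 dBu

x − T + W/2 = -20 − (-20) + 4 = 4.
GR = (1 − 1/2) × 4² / 16 = 0.5 × 16 / 16 = 0.5 dB.
Output = -20 − 0.5 = -20.5 dBu.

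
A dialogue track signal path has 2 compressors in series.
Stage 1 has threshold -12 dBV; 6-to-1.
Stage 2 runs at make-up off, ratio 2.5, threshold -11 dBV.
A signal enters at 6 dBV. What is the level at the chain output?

-10.2 dBV

Stage 1: 6 dBV is 18 dB over -12 dBV; at 6:1 that becomes 3 dB over, giving -9 dBV.
Stage 2: 2 dB above -11 dBV, reduced 2.5:1 to 0.8 dB above → -10.2 dBV.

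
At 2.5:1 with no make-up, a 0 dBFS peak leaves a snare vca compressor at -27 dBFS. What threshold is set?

-45 dBFS

Input is 45 dB above T (since output overshoot × R = input overshoot: (-27 − T)·2.5 = 0 − T gives T = -45 dBFS).
Check: -45 + (0 − (-45))/2.5 = -45 + 18 = -27 dBFS. ✓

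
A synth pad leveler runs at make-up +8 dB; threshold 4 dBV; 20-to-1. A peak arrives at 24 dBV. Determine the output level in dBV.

24 dBV sits 20 dB over threshold.
20:1 compression reduces that to 20/20 = 1 dB over.
So the level is 4 + 1 = 5 dBV; make-up adds 8 dB, giving 13 dBV.

13 dBV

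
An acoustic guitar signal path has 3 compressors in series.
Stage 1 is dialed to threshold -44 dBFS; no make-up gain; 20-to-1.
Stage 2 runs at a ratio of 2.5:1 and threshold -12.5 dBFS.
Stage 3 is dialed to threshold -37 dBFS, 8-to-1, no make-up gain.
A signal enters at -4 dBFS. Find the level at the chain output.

-42 dBFS

Stage 1: overshoot 40 dB → 40/20 = 2 dB → -42 dBFS.
Stage 2: -42 dBFS ≤ -12.5 dBFS, so stage 2 doesn't engage; output -42 dBFS.
Stage 3: -42 dBFS is at or below the -37 dBFS threshold — no compression; output -42 dBFS.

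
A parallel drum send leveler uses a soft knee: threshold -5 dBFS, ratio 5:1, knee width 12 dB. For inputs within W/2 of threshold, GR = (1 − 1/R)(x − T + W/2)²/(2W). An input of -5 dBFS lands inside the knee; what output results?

-6.2 dBFS

x − T + W/2 = -5 − (-5) + 6 = 6.
GR = (1 − 1/5) × 6² / 24 = 0.8 × 36 / 24 = 1.2 dB.
Output = -5 − 1.2 = -6.2 dBFS.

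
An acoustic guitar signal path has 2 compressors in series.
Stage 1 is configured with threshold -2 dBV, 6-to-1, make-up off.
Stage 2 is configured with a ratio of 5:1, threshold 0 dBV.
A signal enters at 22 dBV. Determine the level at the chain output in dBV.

Stage 1: 24 dB above -2 dBV, reduced 6:1 to 4 dB above → 2 dBV.
Stage 2: 2 dBV is 2 dB over 0 dBV; at 5:1 that becomes 0.4 dB over, giving 0.4 dBV.

0.4 dBV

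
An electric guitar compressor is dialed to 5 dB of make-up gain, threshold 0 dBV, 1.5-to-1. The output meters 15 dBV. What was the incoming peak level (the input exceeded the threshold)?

Before make-up, the level was 15 − 5 = 10 dBV.
Post-compression overshoot = 10 − 0 = 10 dB.
Undo the ratio: input overshoot = 10 × 1.5 = 15 dB, giving input = 15 dBV.

15 dBV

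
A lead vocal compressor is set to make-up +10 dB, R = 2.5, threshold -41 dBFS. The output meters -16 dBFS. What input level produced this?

-3.5 dBFS

Remove make-up: -16 − 10 = -26 dBFS.
The compressed level sits -26 − (-41) = 15 dB over threshold.
Undo the ratio: input overshoot = 15 × 2.5 = 37.5 dB, giving input = -3.5 dBFS.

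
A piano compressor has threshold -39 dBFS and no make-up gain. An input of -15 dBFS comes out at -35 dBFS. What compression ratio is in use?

Input overshoot = -15 − (-39) = 24 dB; output overshoot = -35 − (-39) = 4 dB.
Ratio = 24 / 4 = 6.

6:1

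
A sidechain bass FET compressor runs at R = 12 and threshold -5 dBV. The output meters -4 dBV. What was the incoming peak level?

That's 1 dB above the -5 dBV threshold.
Before 12:1 compression the overshoot was 1 × 12 = 12 dB, so input = -5 + 12 = 7 dBV.

7 dBV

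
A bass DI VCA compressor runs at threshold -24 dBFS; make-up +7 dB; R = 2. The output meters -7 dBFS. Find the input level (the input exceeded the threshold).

-4 dBFS

Remove make-up: -7 − 7 = -14 dBFS.
The compressed level sits -14 − (-24) = 10 dB over threshold.
Undo the ratio: input overshoot = 10 × 2 = 20 dB, giving input = -4 dBFS.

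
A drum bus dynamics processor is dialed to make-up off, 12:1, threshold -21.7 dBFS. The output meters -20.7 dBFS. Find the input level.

-9.7 dBFS

Post-compression overshoot = -20.7 − (-21.7) = 1 dB.
Input overshoot = R × output overshoot = 12 dB → input = -21.7 + 12 = -9.7 dBFS.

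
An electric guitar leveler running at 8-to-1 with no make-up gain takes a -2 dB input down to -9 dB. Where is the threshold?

Gain reduction = -2 − (-9) = 7 dB; output overshoot = GR / (R − 1) = 7 / 7 = 1 dB.
Threshold = output − output overshoot = -9 − 1 = -10 dB.

-10 dB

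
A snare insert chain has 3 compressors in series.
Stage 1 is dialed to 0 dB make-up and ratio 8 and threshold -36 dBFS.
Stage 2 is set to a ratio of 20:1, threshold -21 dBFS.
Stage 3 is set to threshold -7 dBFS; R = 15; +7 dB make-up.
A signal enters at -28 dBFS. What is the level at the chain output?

Stage 1: 8 dB above -36 dBFS, reduced 8:1 to 1 dB above → -35 dBFS.
Stage 2: -35 dBFS is at or below the -21 dBFS threshold — no compression; output -35 dBFS.
Stage 3: -35 dBFS is at or below the -7 dBFS threshold — no compression; make-up brings it to -28 dBFS.

-28 dBFS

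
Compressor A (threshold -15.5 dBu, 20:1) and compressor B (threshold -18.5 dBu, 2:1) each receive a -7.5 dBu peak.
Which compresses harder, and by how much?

A, by 2.1 dB

A: GR = 8 − 8/20 = 7.6 dB.
B: GR = 11 − 11/2 = 5.5 dB.
A applies 2.1 dB more gain reduction.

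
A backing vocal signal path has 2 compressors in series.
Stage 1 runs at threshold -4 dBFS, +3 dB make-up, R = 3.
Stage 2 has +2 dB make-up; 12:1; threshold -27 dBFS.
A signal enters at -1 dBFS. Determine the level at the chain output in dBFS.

Stage 1: -1 dBFS is 3 dB over -4 dBFS; at 3:1 that becomes 1 dB over, giving -3 dBFS; +3 dB make-up → 0 dBFS.
Stage 2: 0 dBFS is 27 dB over -27 dBFS; at 12:1 that becomes 2.25 dB over, giving -24.75 dBFS; +2 dB make-up → -22.75 dBFS.

-22.75 dBFS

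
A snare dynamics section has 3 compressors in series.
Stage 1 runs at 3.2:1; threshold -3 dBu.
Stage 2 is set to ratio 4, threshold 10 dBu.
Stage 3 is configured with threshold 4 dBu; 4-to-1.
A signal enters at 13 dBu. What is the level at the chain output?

2 dBu

Stage 1: 16 dB above -3 dBu, reduced 3.2:1 to 5 dB above → 2 dBu.
Stage 2: below threshold (2 ≤ 10); passes unchanged; output 2 dBu.
Stage 3: below threshold (2 ≤ 4); passes unchanged; output 2 dBu.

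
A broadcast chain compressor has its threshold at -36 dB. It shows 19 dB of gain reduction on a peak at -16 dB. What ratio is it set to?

Input overshoot = -16 − (-36) = 20 dB.
Output overshoot = 20 − 19 = 1 dB.
Ratio = input overshoot / output overshoot = 20 / 1 = 20.

20:1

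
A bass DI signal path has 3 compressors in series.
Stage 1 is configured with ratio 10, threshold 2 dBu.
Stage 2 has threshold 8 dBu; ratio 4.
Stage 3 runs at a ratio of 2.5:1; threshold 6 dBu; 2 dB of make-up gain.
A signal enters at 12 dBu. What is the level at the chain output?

5 dBu

Stage 1: 10 dB above 2 dBu, reduced 10:1 to 1 dB above → 3 dBu.
Stage 2: 3 dBu ≤ 8 dBu, so stage 2 doesn't engage; output 3 dBu.
Stage 3: 3 dBu ≤ 6 dBu, so stage 3 doesn't engage; make-up brings it to 5 dBu.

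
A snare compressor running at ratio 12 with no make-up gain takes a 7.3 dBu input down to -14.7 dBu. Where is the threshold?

-16.7 dBu

Let T be the threshold. Output overshoot = (input overshoot)/R, so -14.7 − T = (7.3 − T)/12.
12·(-14.7 − T) = 7.3 − T → 11·T = -176.4 − 7.3 = -183.7.
T = -183.7/11 = -16.7 dBu.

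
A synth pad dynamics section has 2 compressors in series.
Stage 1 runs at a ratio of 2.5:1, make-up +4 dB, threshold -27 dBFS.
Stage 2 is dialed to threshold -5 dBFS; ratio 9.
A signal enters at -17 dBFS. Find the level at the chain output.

Stage 1: overshoot 10 dB → 10/2.5 = 4 dB → -23 dBFS; +4 dB make-up → -19 dBFS.
Stage 2: -19 dBFS is at or below the -5 dBFS threshold — no compression; output -19 dBFS.

-19 dBFS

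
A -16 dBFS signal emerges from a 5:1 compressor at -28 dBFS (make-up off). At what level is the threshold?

-31 dBFS

Input is 15 dB above T (since output overshoot × R = input overshoot: (-28 − T)·5 = -16 − T gives T = -31 dBFS).
Check: -31 + (-16 − (-31))/5 = -31 + 3 = -28 dBFS. ✓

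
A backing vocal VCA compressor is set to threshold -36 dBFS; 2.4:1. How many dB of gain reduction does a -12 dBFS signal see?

-12 dBFS exceeds the threshold by 24 dB.
At 2.4:1, output sits 24/2.4 = 10 dB above threshold.
Gain reduction = 24 − 10 = 14 dB.

14 dB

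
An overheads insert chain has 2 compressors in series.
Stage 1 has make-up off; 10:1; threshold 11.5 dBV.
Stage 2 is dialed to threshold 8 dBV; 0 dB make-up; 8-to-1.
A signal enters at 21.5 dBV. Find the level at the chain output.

Stage 1: 10 dB above 11.5 dBV, reduced 10:1 to 1 dB above → 12.5 dBV.
Stage 2: 4.5 dB above 8 dBV, reduced 8:1 to 0.5625 dB above → 8.5625 dBV.

8.5625 dBV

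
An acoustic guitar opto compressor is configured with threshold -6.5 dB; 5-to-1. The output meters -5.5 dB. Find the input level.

-1.5 dB

Post-compression overshoot = -5.5 − (-6.5) = 1 dB.
Undo the ratio: input overshoot = 1 × 5 = 5 dB, giving input = -1.5 dB.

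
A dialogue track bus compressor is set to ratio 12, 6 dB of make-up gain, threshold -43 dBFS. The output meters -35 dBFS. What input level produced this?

Stripping the +6 dB make-up gives -41 dBFS at the gain stage.
That's 2 dB above the -43 dBFS threshold.
Input overshoot = R × output overshoot = 24 dB → input = -43 + 24 = -19 dBFS.

-19 dBFS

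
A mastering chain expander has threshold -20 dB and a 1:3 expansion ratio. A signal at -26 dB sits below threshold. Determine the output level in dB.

-38 dB

Undershoot = (-20) − (-26) = 6 dB.
At 1:3, that expands to 18 dB under threshold.
Output = -20 − 18 = -38 dB.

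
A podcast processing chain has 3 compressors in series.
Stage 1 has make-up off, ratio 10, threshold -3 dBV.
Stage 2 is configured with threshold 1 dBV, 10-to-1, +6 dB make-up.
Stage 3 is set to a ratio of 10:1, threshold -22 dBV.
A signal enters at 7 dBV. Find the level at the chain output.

-19.4 dBV

Stage 1: 7 dBV is 10 dB over -3 dBV; at 10:1 that becomes 1 dB over, giving -2 dBV.
Stage 2: -2 dBV is at or below the 1 dBV threshold — no compression; make-up brings it to 4 dBV.
Stage 3: 4 dBV is 26 dB over -22 dBV; at 10:1 that becomes 2.6 dB over, giving -19.4 dBV.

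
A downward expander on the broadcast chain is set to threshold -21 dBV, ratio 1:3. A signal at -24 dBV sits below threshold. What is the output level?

Below threshold, a 1:3 expander applies gain = (3−1)×(T − x) of attenuation.
(3−1) × 3 = 6 dB, so output = -24 − 6 = -30 dBV.

-30 dBV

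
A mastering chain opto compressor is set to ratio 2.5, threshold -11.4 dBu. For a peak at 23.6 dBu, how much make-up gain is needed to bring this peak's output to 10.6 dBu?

8 dB

The peak compresses to -11.4 + 35/2.5 = 2.6 dBu.
To reach 10.6 dBu requires 10.6 − 2.6 = 8 dB of make-up.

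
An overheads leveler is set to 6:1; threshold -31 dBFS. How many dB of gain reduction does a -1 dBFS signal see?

The signal is 30 dB above threshold.
A 6:1 ratio leaves 5 dB of that excess.
GR = overshoot in − overshoot out = 30 − 5 = 25 dB.

25 dB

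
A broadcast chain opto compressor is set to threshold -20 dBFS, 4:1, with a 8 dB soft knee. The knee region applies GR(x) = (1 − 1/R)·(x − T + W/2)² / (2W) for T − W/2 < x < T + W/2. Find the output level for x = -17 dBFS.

-19.296875 dBFS

x − T + W/2 = -17 − (-20) + 4 = 7.
GR = (1 − 1/4) × 7² / 16 = 0.75 × 49 / 16 = 2.296875 dB.
Output = -17 − 2.296875 = -19.296875 dBFS.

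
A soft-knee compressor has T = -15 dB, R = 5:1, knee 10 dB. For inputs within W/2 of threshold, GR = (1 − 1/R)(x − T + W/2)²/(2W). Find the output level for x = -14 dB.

x − T + W/2 = -14 − (-15) + 5 = 6.
GR = (1 − 1/5) × 6² / 20 = 0.8 × 36 / 20 = 1.44 dB.
Output = -14 − 1.44 = -15.44 dB.

-15.44 dB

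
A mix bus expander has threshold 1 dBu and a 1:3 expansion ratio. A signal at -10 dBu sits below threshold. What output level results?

-32 dBu

The input is 11 dB below the 1 dBu threshold.
A 1:3 expander multiplies undershoot by 3: 11 × 3 = 33 dB below threshold.
Output = 1 − 33 = -32 dBu.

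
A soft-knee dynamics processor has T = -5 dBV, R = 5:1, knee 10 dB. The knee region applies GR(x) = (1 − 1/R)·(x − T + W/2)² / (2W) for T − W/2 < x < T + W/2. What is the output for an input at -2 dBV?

-4.56 dBV

x − T + W/2 = -2 − (-5) + 5 = 8.
GR = (1 − 1/5) × 8² / 20 = 0.8 × 64 / 20 = 2.56 dB.
Output = -2 − 2.56 = -4.56 dBV.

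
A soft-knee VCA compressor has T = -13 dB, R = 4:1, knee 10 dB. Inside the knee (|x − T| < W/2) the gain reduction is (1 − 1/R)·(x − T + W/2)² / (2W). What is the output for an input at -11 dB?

x − T + W/2 = -11 − (-13) + 5 = 7.
GR = (1 − 1/4) × 7² / 20 = 0.75 × 49 / 20 = 1.8375 dB.
Output = -11 − 1.8375 = -12.8375 dB.

-12.8375 dB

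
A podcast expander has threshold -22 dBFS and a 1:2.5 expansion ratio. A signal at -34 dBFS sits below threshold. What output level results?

Below threshold, a 1:2.5 expander applies gain = (2.5−1)×(T − x) of attenuation.
(2.5−1) × 12 = 18 dB, so output = -34 − 18 = -52 dBFS.

-52 dBFS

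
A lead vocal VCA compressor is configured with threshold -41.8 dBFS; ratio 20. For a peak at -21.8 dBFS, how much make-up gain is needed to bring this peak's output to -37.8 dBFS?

Overshoot 20 dB → 20/20 = 1 dB after compression, so the compressed level is -41.8 + 1 = -40.8 dBFS.
Make-up = target − compressed = -37.8 − (-40.8) = 3 dB.

3 dB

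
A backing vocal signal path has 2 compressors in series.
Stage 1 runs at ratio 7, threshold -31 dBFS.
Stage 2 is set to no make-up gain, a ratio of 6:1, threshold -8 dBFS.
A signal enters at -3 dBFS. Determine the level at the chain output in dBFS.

-27 dBFS

Stage 1: overshoot 28 dB → 28/7 = 4 dB → -27 dBFS.
Stage 2: -27 dBFS ≤ -8 dBFS, so stage 2 doesn't engage; output -27 dBFS.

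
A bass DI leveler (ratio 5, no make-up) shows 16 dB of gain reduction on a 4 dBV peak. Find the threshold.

-16 dBV

Gain reduction = 4 − (-12) = 16 dB; output overshoot = GR / (R − 1) = 16 / 4 = 4 dB.
Threshold = output − output overshoot = -12 − 4 = -16 dBV.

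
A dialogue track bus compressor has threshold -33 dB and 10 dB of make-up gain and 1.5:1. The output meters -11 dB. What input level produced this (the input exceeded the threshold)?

-15 dB

Stripping the +10 dB make-up gives -21 dB at the gain stage.
Post-compression overshoot = -21 − (-33) = 12 dB.
Undo the ratio: input overshoot = 12 × 1.5 = 18 dB, giving input = -15 dB.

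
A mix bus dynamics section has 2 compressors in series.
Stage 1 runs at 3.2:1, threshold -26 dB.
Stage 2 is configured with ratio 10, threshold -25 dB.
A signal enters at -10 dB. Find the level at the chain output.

Stage 1: overshoot 16 dB → 16/3.2 = 5 dB → -21 dB.
Stage 2: 4 dB above -25 dB, reduced 10:1 to 0.4 dB above → -24.6 dB.

-24.6 dB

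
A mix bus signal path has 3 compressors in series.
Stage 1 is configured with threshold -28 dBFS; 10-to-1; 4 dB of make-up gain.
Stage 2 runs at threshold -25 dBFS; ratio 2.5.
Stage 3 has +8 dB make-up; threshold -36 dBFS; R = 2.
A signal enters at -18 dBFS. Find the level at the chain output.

Stage 1: 10 dB above -28 dBFS, reduced 10:1 to 1 dB above → -27 dBFS; +4 dB make-up → -23 dBFS.
Stage 2: overshoot 2 dB → 2/2.5 = 0.8 dB → -24.2 dBFS.
Stage 3: overshoot 11.8 dB → 11.8/2 = 5.9 dB → -30.1 dBFS; +8 dB make-up → -22.1 dBFS.

-22.1 dBFS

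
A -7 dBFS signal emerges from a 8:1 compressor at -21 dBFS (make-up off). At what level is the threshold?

Let T be the threshold. Output overshoot = (input overshoot)/R, so -21 − T = (-7 − T)/8.
8·(-21 − T) = -7 − T → 7·T = -168 − (-7) = -161.
T = -161/7 = -23 dBFS.

-23 dBFS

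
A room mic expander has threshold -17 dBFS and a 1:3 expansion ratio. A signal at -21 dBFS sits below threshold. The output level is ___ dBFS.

-29 dBFS

Undershoot = (-17) − (-21) = 4 dB.
At 1:3, that expands to 12 dB under threshold.
Output = -17 − 12 = -29 dBFS.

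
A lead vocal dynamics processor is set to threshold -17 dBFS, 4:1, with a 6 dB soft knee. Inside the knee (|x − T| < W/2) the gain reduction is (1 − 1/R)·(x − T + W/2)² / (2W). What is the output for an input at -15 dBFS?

-16.5625 dBFS

x − T + W/2 = -15 − (-17) + 3 = 5.
GR = (1 − 1/4) × 5² / 12 = 0.75 × 25 / 12 = 1.5625 dB.
Output = -15 − 1.5625 = -16.5625 dBFS.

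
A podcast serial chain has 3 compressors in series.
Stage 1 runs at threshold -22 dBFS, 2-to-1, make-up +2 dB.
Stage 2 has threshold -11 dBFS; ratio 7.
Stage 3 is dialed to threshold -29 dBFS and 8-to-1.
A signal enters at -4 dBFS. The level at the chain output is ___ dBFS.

-26.75 dBFS

Stage 1: 18 dB above -22 dBFS, reduced 2:1 to 9 dB above → -13 dBFS; +2 dB make-up → -11 dBFS.
Stage 2: below threshold (-11 ≤ -11); passes unchanged; output -11 dBFS.
Stage 3: -11 dBFS is 18 dB over -29 dBFS; at 8:1 that becomes 2.25 dB over, giving -26.75 dBFS.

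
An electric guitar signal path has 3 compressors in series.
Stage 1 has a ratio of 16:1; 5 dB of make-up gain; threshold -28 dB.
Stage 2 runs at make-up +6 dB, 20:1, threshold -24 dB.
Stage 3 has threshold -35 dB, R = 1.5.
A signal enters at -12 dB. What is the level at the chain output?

Stage 1: 16 dB above -28 dB, reduced 16:1 to 1 dB above → -27 dB; +5 dB make-up → -22 dB.
Stage 2: overshoot 2 dB → 2/20 = 0.1 dB → -23.9 dB; +6 dB make-up → -17.9 dB.
Stage 3: 17.1 dB above -35 dB, reduced 1.5:1 to 11.4 dB above → -23.6 dB.

-23.6 dB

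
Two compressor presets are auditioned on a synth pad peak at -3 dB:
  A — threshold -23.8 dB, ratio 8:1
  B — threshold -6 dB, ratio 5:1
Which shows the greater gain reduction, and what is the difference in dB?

A: GR = 20.8 − 20.8/8 = 18.2 dB.
B: GR = 3 − 3/5 = 2.4 dB.
A reduces 15.8 dB more.

A, by 15.8 dB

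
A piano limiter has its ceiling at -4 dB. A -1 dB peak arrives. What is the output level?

-4 dB

The limiter clamps the peak to its -4 dB ceiling.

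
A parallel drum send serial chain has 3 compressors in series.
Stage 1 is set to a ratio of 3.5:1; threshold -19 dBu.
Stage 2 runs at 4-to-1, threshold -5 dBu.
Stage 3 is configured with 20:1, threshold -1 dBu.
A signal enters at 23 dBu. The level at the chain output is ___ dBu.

Stage 1: 42 dB above -19 dBu, reduced 3.5:1 to 12 dB above → -7 dBu.
Stage 2: -7 dBu ≤ -5 dBu, so stage 2 doesn't engage; output -7 dBu.
Stage 3: -7 dBu is at or below the -1 dBu threshold — no compression; output -7 dBu.

-7 dBu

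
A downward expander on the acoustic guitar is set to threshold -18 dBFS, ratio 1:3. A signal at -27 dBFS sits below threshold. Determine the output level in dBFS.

Undershoot = (-18) − (-27) = 9 dB.
At 1:3, that expands to 27 dB under threshold.
Output = -18 − 27 = -45 dBFS.

-45 dBFS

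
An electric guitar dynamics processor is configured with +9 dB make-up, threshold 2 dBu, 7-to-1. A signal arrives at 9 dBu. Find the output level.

The input is 7 dB above the 2 dBu threshold.
At 7:1 the overshoot is divided by 7, leaving 1 dB above threshold.
Output = 2 + 1 = 3 dBu; make-up adds 9 dB, giving 12 dBu.

12 dBu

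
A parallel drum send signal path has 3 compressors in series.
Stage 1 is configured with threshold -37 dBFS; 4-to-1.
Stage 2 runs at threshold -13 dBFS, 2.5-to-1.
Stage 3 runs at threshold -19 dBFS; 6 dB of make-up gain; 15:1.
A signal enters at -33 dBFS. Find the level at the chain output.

Stage 1: 4 dB above -37 dBFS, reduced 4:1 to 1 dB above → -36 dBFS.
Stage 2: below threshold (-36 ≤ -13); passes unchanged; output -36 dBFS.
Stage 3: below threshold (-36 ≤ -19); passes unchanged; make-up brings it to -30 dBFS.

-30 dBFS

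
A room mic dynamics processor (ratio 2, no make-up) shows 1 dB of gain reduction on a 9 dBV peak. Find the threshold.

7 dBV

Gain reduction = 9 − 8 = 1 dB; output overshoot = GR / (R − 1) = 1 / 1 = 1 dB.
Threshold = output − output overshoot = 8 − 1 = 7 dBV.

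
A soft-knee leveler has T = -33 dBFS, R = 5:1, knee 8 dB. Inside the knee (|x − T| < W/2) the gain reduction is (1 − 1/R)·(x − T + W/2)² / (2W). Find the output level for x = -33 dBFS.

x − T + W/2 = -33 − (-33) + 4 = 4.
GR = (1 − 1/5) × 4² / 16 = 0.8 × 16 / 16 = 0.8 dB.
Output = -33 − 0.8 = -33.8 dBFS.

-33.8 dBFS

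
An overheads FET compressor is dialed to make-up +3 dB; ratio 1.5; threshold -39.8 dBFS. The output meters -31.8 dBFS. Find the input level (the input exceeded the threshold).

-32.3 dBFS

Remove make-up: -31.8 − 3 = -34.8 dBFS.
The compressed level sits -34.8 − (-39.8) = 5 dB over threshold.
Input overshoot = R × output overshoot = 7.5 dB → input = -39.8 + 7.5 = -32.3 dBFS.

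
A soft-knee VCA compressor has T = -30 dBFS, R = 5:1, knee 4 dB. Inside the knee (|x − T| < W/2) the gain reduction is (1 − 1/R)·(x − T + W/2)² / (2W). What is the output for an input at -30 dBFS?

-30.4 dBFS

x − T + W/2 = -30 − (-30) + 2 = 2.
GR = (1 − 1/5) × 2² / 8 = 0.8 × 4 / 8 = 0.4 dB.
Output = -30 − 0.4 = -30.4 dBFS.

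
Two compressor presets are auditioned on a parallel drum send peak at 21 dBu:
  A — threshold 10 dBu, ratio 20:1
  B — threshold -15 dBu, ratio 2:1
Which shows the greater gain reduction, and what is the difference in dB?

B, by 7.55 dB

A: overshoot 11 dB → output overshoot 0.55 dB → GR 10.45 dB.
B: overshoot 36 dB → output overshoot 18 dB → GR 18 dB.
Difference: 7.55 dB in favour of B.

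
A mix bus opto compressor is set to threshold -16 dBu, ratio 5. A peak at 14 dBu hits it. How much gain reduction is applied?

Overshoot = 14 − (-16) = 30 dB.
At 5:1, output sits 30/5 = 6 dB above threshold.
Gain reduction = 30 − 6 = 24 dB.

24 dB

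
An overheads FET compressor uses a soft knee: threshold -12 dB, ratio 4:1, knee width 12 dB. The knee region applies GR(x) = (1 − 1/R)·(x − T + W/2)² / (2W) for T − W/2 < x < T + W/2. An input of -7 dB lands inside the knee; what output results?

-10.78125 dB

x − T + W/2 = -7 − (-12) + 6 = 11.
GR = (1 − 1/4) × 11² / 24 = 0.75 × 121 / 24 = 3.78125 dB.
Output = -7 − 3.78125 = -10.78125 dB.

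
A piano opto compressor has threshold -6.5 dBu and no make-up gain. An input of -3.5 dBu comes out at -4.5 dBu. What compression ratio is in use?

Input overshoot = -3.5 − (-6.5) = 3 dB; output overshoot = -4.5 − (-6.5) = 2 dB.
Ratio = 3 / 2 = 1.5.

1.5:1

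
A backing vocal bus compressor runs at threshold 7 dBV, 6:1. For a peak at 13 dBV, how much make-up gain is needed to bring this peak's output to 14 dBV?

Without make-up, output = threshold + overshoot/6 = 7 + 1 = 8 dBV.
Gap to target: 6 dB.

6 dB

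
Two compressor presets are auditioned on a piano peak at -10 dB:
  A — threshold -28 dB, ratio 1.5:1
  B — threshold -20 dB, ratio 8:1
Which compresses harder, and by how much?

B, by 2.75 dB

A: 18 dB over, compressed to 12 dB over, so 6 dB of GR.
B: 10 dB over, compressed to 1.25 dB over, so 8.75 dB of GR.
Difference: 2.75 dB in favour of B.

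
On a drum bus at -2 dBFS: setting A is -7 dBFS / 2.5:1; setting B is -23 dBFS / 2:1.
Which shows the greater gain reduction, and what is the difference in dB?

A: overshoot 5 dB → output overshoot 2 dB → GR 3 dB.
B: overshoot 21 dB → output overshoot 10.5 dB → GR 10.5 dB.
Difference: 7.5 dB in favour of B.

B, by 7.5 dB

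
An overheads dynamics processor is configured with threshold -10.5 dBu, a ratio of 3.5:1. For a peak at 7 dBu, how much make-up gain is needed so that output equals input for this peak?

12.5 dB

The peak compresses to -10.5 + 17.5/3.5 = -5.5 dBu.
To reach 7 dBu requires 7 − (-5.5) = 12.5 dB of make-up.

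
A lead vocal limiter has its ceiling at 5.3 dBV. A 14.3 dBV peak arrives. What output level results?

5.3 dBV

The limiter clamps the peak to its 5.3 dBV ceiling.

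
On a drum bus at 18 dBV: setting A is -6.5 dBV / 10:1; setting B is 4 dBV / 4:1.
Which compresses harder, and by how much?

A, by 11.55 dB

A: 24.5 dB over, compressed to 2.45 dB over, so 22.05 dB of GR.
B: 14 dB over, compressed to 3.5 dB over, so 10.5 dB of GR.
Difference: 11.55 dB in favour of A.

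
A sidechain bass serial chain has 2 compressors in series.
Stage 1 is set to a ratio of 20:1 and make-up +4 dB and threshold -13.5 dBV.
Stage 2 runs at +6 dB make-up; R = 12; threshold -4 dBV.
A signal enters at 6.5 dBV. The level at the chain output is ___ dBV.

-2.5 dBV

Stage 1: overshoot 20 dB → 20/20 = 1 dB → -12.5 dBV; +4 dB make-up → -8.5 dBV.
Stage 2: below threshold (-8.5 ≤ -4); passes unchanged; make-up brings it to -2.5 dBV.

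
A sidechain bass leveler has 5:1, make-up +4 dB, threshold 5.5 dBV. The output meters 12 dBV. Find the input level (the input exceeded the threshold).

18 dBV

Stripping the +4 dB make-up gives 8 dBV at the gain stage.
The compressed level sits 8 − 5.5 = 2.5 dB over threshold.
Input overshoot = R × output overshoot = 12.5 dB → input = 5.5 + 12.5 = 18 dBV.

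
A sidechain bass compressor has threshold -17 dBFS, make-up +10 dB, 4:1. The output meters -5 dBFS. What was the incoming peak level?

-9 dBFS

Remove make-up: -5 − 10 = -15 dBFS.
Post-compression overshoot = -15 − (-17) = 2 dB.
Before 4:1 compression the overshoot was 2 × 4 = 8 dB, so input = -17 + 8 = -9 dBFS.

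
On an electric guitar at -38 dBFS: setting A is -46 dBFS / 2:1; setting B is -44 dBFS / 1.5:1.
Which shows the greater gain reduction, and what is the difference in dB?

A: overshoot 8 dB → output overshoot 4 dB → GR 4 dB.
B: overshoot 6 dB → output overshoot 4 dB → GR 2 dB.
A applies 2 dB more gain reduction.

A, by 2 dB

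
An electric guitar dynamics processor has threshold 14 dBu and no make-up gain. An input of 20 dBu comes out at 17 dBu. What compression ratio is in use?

Input overshoot = 20 − 14 = 6 dB; output overshoot = 17 − 14 = 3 dB.
Ratio = 6 / 3 = 2.

2:1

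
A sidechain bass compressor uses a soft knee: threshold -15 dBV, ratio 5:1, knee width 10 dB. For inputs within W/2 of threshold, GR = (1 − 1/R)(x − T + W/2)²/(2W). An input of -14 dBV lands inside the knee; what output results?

x − T + W/2 = -14 − (-15) + 5 = 6.
GR = (1 − 1/5) × 6² / 20 = 0.8 × 36 / 20 = 1.44 dB.
Output = -14 − 1.44 = -15.44 dBV.

-15.44 dBV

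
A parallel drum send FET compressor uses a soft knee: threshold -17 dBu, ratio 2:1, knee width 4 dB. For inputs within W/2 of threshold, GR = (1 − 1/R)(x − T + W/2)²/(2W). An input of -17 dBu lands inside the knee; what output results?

-17.25 dBu

x − T + W/2 = -17 − (-17) + 2 = 2.
GR = (1 − 1/2) × 2² / 8 = 0.5 × 4 / 8 = 0.25 dB.
Output = -17 − 0.25 = -17.25 dBu.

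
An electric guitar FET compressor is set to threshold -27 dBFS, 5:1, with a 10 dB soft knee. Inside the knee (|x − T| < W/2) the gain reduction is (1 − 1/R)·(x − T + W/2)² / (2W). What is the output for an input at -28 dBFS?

-28.64 dBFS

x − T + W/2 = -28 − (-27) + 5 = 4.
GR = (1 − 1/5) × 4² / 20 = 0.8 × 16 / 20 = 0.64 dB.
Output = -28 − 0.64 = -28.64 dBFS.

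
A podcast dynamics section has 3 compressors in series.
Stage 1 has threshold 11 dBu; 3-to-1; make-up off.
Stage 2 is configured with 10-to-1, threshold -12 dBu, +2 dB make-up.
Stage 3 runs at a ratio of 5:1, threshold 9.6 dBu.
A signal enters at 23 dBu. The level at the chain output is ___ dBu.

Stage 1: 12 dB above 11 dBu, reduced 3:1 to 4 dB above → 15 dBu.
Stage 2: overshoot 27 dB → 27/10 = 2.7 dB → -9.3 dBu; +2 dB make-up → -7.3 dBu.
Stage 3: -7.3 dBu ≤ 9.6 dBu, so stage 3 doesn't engage; output -7.3 dBu.

-7.3 dBu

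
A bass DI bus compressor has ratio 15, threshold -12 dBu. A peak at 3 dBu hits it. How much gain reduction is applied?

14 dB

Overshoot = 3 − (-12) = 15 dB.
After 15:1 compression the overshoot becomes 15/15 = 1 dB.
GR = overshoot in − overshoot out = 15 − 1 = 14 dB.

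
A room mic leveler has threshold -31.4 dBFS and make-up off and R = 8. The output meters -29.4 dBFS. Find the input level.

-15.4 dBFS

Post-compression overshoot = -29.4 − (-31.4) = 2 dB.
Input overshoot = R × output overshoot = 16 dB → input = -31.4 + 16 = -15.4 dBFS.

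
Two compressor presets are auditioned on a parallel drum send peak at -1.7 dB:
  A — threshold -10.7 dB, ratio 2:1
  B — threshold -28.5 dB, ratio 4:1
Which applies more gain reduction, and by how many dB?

A: overshoot 9 dB → output overshoot 4.5 dB → GR 4.5 dB.
B: overshoot 26.8 dB → output overshoot 6.7 dB → GR 20.1 dB.
B reduces 15.6 dB more.

B, by 15.6 dB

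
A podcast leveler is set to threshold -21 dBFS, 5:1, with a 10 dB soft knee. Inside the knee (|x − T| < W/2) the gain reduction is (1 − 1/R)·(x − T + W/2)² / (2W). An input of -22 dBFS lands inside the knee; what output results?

x − T + W/2 = -22 − (-21) + 5 = 4.
GR = (1 − 1/5) × 4² / 20 = 0.8 × 16 / 20 = 0.64 dB.
Output = -22 − 0.64 = -22.64 dBFS.

-22.64 dBFS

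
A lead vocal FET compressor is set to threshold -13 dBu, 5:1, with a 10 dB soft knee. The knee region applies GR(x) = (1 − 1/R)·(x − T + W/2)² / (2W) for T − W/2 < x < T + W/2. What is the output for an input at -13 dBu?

x − T + W/2 = -13 − (-13) + 5 = 5.
GR = (1 − 1/5) × 5² / 20 = 0.8 × 25 / 20 = 1 dB.
Output = -13 − 1 = -14 dBu.

-14 dBu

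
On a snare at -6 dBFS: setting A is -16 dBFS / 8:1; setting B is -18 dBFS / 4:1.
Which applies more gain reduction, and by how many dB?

A: 10 dB over, compressed to 1.25 dB over, so 8.75 dB of GR.
B: 12 dB over, compressed to 3 dB over, so 9 dB of GR.
B applies 0.25 dB more gain reduction.

B, by 0.25 dB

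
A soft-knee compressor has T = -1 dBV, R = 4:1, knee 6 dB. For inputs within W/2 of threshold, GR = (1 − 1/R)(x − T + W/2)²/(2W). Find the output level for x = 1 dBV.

x − T + W/2 = 1 − (-1) + 3 = 5.
GR = (1 − 1/4) × 5² / 12 = 0.75 × 25 / 12 = 1.5625 dB.
Output = 1 − 1.5625 = -0.5625 dBV.

-0.5625 dBV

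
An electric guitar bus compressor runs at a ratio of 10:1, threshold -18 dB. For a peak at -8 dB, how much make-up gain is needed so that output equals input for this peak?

9 dB

Overshoot 10 dB → 10/10 = 1 dB after compression, so the compressed level is -18 + 1 = -17 dB.
Make-up = target − compressed = -8 − (-17) = 9 dB.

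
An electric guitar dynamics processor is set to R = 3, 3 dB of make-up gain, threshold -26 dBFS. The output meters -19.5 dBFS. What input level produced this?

-15.5 dBFS

Stripping the +3 dB make-up gives -22.5 dBFS at the gain stage.
That's 3.5 dB above the -26 dBFS threshold.
Before 3:1 compression the overshoot was 3.5 × 3 = 10.5 dB, so input = -26 + 10.5 = -15.5 dBFS.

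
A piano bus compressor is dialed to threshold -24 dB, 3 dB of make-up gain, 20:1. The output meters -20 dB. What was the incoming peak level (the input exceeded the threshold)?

-4 dB

Before make-up, the level was -20 − 3 = -23 dB.
That's 1 dB above the -24 dB threshold.
Undo the ratio: input overshoot = 1 × 20 = 20 dB, giving input = -4 dB.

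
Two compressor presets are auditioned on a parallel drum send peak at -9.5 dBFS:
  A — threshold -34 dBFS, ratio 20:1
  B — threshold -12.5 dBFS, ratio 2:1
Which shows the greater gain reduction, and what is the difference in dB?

A, by 21.775 dB

A: GR = 24.5 − 24.5/20 = 23.275 dB.
B: GR = 3 − 3/2 = 1.5 dB.
Difference: 21.775 dB in favour of A.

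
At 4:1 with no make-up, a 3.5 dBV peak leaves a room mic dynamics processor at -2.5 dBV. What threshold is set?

-4.5 dBV

Input is 8 dB above T (since output overshoot × R = input overshoot: (-2.5 − T)·4 = 3.5 − T gives T = -4.5 dBV).
Check: -4.5 + (3.5 − (-4.5))/4 = -4.5 + 2 = -2.5 dBV. ✓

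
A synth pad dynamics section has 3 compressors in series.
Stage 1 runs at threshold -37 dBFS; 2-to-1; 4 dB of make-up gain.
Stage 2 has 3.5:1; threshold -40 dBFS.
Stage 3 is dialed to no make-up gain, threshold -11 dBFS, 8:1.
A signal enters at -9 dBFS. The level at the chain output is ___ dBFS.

Stage 1: 28 dB above -37 dBFS, reduced 2:1 to 14 dB above → -23 dBFS; +4 dB make-up → -19 dBFS.
Stage 2: overshoot 21 dB → 21/3.5 = 6 dB → -34 dBFS.
Stage 3: below threshold (-34 ≤ -11); passes unchanged; output -34 dBFS.

-34 dBFS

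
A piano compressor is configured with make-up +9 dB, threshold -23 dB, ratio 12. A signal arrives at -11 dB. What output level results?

-13 dB

The input is 12 dB above the -23 dB threshold.
At 12:1 the overshoot is divided by 12, leaving 1 dB above threshold.
Output = -23 + 1 = -22 dB; make-up adds 9 dB, giving -13 dB.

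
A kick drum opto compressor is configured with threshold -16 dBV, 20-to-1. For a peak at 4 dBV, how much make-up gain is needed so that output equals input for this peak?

The peak compresses to -16 + 20/20 = -15 dBV.
To reach 4 dBV requires 4 − (-15) = 19 dB of make-up.

19 dB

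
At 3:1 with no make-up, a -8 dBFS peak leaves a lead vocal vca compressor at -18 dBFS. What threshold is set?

Let T be the threshold. Output overshoot = (input overshoot)/R, so -18 − T = (-8 − T)/3.
3·(-18 − T) = -8 − T → 2·T = -54 − (-8) = -46.
T = -46/2 = -23 dBFS.

-23 dBFS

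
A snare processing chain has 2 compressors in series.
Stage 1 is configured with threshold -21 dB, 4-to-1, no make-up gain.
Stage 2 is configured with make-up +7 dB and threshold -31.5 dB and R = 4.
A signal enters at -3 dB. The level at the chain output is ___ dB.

-20.75 dB

Stage 1: 18 dB above -21 dB, reduced 4:1 to 4.5 dB above → -16.5 dB.
Stage 2: 15 dB above -31.5 dB, reduced 4:1 to 3.75 dB above → -27.75 dB; +7 dB make-up → -20.75 dB.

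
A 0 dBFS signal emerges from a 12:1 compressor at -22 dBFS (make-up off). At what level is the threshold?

Input is 24 dB above T (since output overshoot × R = input overshoot: (-22 − T)·12 = 0 − T gives T = -24 dBFS).
Check: -24 + (0 − (-24))/12 = -24 + 2 = -22 dBFS. ✓

-24 dBFS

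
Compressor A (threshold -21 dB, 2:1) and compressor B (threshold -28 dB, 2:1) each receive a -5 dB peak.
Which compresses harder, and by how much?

A: 16 dB over, compressed to 8 dB over, so 8 dB of GR.
B: 23 dB over, compressed to 11.5 dB over, so 11.5 dB of GR.
B applies 3.5 dB more gain reduction.

B, by 3.5 dB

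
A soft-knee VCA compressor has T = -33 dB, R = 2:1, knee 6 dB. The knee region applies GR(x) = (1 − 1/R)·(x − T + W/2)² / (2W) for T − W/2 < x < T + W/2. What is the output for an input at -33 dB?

x − T + W/2 = -33 − (-33) + 3 = 3.
GR = (1 − 1/2) × 3² / 12 = 0.5 × 9 / 12 = 0.375 dB.
Output = -33 − 0.375 = -33.375 dB.

-33.375 dB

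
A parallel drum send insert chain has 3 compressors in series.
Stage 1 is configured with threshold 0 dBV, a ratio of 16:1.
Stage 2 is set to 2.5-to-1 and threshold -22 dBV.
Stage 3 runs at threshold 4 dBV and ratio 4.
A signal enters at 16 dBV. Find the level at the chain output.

-12.8 dBV

Stage 1: 16 dBV is 16 dB over 0 dBV; at 16:1 that becomes 1 dB over, giving 1 dBV.
Stage 2: 23 dB above -22 dBV, reduced 2.5:1 to 9.2 dB above → -12.8 dBV.
Stage 3: below threshold (-12.8 ≤ 4); passes unchanged; output -12.8 dBV.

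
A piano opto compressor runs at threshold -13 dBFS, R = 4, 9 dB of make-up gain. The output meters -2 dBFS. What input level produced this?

Remove make-up: -2 − 9 = -11 dBFS.
That's 2 dB above the -13 dBFS threshold.
Input overshoot = R × output overshoot = 8 dB → input = -13 + 8 = -5 dBFS.

-5 dBFS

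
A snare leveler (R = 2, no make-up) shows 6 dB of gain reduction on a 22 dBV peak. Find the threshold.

10 dBV

Input is 12 dB above T (since output overshoot × R = input overshoot: (16 − T)·2 = 22 − T gives T = 10 dBV).
Check: 10 + (22 − 10)/2 = 10 + 6 = 16 dBV. ✓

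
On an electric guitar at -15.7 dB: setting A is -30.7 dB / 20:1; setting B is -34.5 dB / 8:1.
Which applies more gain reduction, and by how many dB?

A: overshoot 15 dB → output overshoot 0.75 dB → GR 14.25 dB.
B: overshoot 18.8 dB → output overshoot 2.35 dB → GR 16.45 dB.
Difference: 2.2 dB in favour of B.

B, by 2.2 dB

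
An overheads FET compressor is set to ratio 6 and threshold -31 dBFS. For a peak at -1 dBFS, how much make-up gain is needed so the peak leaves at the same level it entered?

25 dB

The peak compresses to -31 + 30/6 = -26 dBFS.
To reach -1 dBFS requires -1 − (-26) = 25 dB of make-up.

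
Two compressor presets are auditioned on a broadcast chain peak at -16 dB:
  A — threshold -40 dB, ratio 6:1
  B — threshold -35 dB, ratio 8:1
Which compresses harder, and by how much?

A, by 3.375 dB

A: GR = 24 − 24/6 = 20 dB.
B: GR = 19 − 19/8 = 16.625 dB.
A applies 3.375 dB more gain reduction.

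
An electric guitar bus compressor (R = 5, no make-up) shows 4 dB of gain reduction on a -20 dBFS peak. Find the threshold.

-25 dBFS

Input is 5 dB above T (since output overshoot × R = input overshoot: (-24 − T)·5 = -20 − T gives T = -25 dBFS).
Check: -25 + (-20 − (-25))/5 = -25 + 1 = -24 dBFS. ✓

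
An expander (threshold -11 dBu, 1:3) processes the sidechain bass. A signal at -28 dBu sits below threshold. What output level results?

-62 dBu

Below threshold, a 1:3 expander applies gain = (3−1)×(T − x) of attenuation.
(3−1) × 17 = 34 dB, so output = -28 − 34 = -62 dBu.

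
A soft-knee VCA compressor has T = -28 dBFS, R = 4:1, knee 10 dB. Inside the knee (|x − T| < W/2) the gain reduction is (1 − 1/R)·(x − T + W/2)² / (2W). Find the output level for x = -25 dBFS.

x − T + W/2 = -25 − (-28) + 5 = 8.
GR = (1 − 1/4) × 8² / 20 = 0.75 × 64 / 20 = 2.4 dB.
Output = -25 − 2.4 = -27.4 dBFS.

-27.4 dBFS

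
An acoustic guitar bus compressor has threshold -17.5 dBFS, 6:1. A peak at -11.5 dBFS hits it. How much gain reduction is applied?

5 dB

Overshoot = -11.5 − (-17.5) = 6 dB.
A 6:1 ratio leaves 1 dB of that excess.
GR = overshoot in − overshoot out = 6 − 1 = 5 dB.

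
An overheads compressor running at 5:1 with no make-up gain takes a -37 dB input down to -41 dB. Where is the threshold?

-42 dB

Gain reduction = -37 − (-41) = 4 dB; output overshoot = GR / (R − 1) = 4 / 4 = 1 dB.
Threshold = output − output overshoot = -41 − 1 = -42 dB.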